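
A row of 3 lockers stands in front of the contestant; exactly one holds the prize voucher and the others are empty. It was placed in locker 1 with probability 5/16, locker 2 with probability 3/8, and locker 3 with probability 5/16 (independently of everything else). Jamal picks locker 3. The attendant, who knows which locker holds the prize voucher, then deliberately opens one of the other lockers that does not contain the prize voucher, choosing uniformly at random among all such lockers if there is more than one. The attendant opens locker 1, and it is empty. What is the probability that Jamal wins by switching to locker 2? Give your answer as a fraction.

12/17

Condition on the true location of the prize voucher.
If it is in locker 1 (prior 5/16): the attendant opened locker 1, so this case is ruled out; weight (5/16)·0 = 0.
If it is in locker 2 (prior 3/8): the attendant has no choice, probability 1; weight (3/8)·1 = 3/8.
If it is in locker 3 (prior 5/16): the attendant has 2 equally likely choices, so probability 1/2; weight (5/16)·(1/2) = 5/32.
The weights sum to 17/32.
So P(the prize voucher in locker 2 | the attendant opened locker 1) = (3/8) / (17/32) = 12/17.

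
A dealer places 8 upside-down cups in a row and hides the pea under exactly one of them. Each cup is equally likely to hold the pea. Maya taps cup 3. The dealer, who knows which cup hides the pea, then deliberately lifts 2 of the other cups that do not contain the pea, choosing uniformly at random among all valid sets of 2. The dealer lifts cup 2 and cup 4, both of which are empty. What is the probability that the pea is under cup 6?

7/40

Consider each possible location of the pea in turn.
If it is under any of cups 1, 5, 6, 7, and 8 (prior 1/8 each): the dealer has 15 equally likely choices, so probability 1/15; weight (1/8)·(1/15) = 1/120 each.
If it is under either of cups 2 and 4 (prior 1/8 each): that cup was opened and seen not to hold the prize — ruled out; weight (1/8)·0 = 0 each.
If it is under cup 3 (prior 1/8): the dealer has 21 equally likely choices, so probability 1/21; weight (1/8)·(1/21) = 1/168.
The weights sum to 1/21.
So P(the pea under cup 6 | the dealer opened cup 2 and cup 4) = (1/120) / (1/21) = 7/40.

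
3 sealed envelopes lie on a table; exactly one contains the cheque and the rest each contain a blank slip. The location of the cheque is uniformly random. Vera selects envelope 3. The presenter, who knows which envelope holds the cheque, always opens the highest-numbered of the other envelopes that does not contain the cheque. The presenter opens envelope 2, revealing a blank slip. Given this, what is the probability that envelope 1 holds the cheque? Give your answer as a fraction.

1/2

Consider each possible location of the cheque in turn.
If it is in either of envelopes 1 and 3 (prior 1/3 each): envelope 2 is the highest-numbered option available, probability 1; weight (1/3)·1 = 1/3 each.
If it is in envelope 2 (prior 1/3): the presenter opened envelope 2, so this case is ruled out; weight (1/3)·0 = 0.
The weights sum to 2/3.
So P(the cheque in envelope 1 | the presenter opened envelope 2) = (1/3) / (2/3) = 1/2.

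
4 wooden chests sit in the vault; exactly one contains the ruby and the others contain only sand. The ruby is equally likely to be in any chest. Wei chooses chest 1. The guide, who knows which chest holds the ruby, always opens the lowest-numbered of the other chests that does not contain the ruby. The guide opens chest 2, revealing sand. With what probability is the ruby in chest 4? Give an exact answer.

Condition on the true location of the ruby.
If it is in any of chests 1, 3, and 4 (prior 1/4 each): chest 2 is the lowest-numbered option available, probability 1; weight (1/4)·1 = 1/4 each.
If it is in chest 2 (prior 1/4): the guide opened chest 2, so this case is ruled out; weight (1/4)·0 = 0.
The weights sum to 3/4.
So P(the ruby in chest 4 | the guide opened chest 2) = (1/4) / (3/4) = 1/3.

1/3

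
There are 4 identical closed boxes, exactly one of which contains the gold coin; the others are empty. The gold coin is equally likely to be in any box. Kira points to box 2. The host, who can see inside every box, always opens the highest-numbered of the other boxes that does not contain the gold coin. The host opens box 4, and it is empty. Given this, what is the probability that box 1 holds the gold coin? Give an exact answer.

1/3

Condition on the true location of the gold coin.
If it is in any of boxes 1, 2, and 3 (prior 1/4 each): box 4 is the highest-numbered option available, probability 1; weight (1/4)·1 = 1/4 each.
If it is in box 4 (prior 1/4): the host opened box 4, so this case is ruled out; weight (1/4)·0 = 0.
The weights sum to 3/4.
So P(the gold coin in box 1 | the host opened box 4) = (1/4) / (3/4) = 1/3.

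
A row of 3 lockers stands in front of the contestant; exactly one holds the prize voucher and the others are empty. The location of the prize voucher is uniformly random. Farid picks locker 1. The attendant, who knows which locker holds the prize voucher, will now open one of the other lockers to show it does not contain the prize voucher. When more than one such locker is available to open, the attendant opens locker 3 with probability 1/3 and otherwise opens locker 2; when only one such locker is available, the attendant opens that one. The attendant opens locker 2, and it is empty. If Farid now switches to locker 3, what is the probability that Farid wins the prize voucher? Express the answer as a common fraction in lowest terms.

3/5

Condition on the true location of the prize voucher.
If it is in locker 1 (prior 1/3): locker 3 is available but not opened, probability 2/3; weight (1/3)·(2/3) = 2/9.
If it is in locker 2 (prior 1/3): the attendant opened locker 2, so this case is ruled out; weight (1/3)·0 = 0.
If it is in locker 3 (prior 1/3): only locker 2 is available, probability 1; weight (1/3)·1 = 1/3.
The weights sum to 5/9.
So P(the prize voucher in locker 3 | the attendant opened locker 2) = (1/3) / (5/9) = 3/5.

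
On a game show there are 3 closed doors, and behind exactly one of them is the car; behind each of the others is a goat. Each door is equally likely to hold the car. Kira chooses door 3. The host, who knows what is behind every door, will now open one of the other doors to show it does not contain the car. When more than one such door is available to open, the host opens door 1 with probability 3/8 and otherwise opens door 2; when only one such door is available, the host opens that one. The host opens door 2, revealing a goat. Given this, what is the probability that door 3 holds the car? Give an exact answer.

5/13

Consider each possible location of the car in turn.
If it is behind door 1 (prior 1/3): only door 2 is available, probability 1; weight (1/3)·1 = 1/3.
If it is behind door 2 (prior 1/3): the host opened door 2, so this case is ruled out; weight (1/3)·0 = 0.
If it is behind door 3 (prior 1/3): door 1 is available but not opened, probability 5/8; weight (1/3)·(5/8) = 5/24.
The weights sum to 13/24.
So P(the car behind door 3 | the host opened door 2) = (5/24) / (13/24) = 5/13.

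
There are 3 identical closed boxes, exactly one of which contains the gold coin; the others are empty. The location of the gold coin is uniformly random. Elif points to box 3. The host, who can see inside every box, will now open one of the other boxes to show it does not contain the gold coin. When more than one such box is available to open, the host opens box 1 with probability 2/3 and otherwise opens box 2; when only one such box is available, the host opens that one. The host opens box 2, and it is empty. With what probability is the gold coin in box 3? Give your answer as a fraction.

1/4

Condition on the true location of the gold coin.
If it is in box 1 (prior 1/3): only box 2 is available, probability 1; weight (1/3)·1 = 1/3.
If it is in box 2 (prior 1/3): the host opened box 2, so this case is ruled out; weight (1/3)·0 = 0.
If it is in box 3 (prior 1/3): box 1 is available but not opened, probability 1/3; weight (1/3)·(1/3) = 1/9.
The weights sum to 4/9.
So P(the gold coin in box 3 | the host opened box 2) = (1/9) / (4/9) = 1/4.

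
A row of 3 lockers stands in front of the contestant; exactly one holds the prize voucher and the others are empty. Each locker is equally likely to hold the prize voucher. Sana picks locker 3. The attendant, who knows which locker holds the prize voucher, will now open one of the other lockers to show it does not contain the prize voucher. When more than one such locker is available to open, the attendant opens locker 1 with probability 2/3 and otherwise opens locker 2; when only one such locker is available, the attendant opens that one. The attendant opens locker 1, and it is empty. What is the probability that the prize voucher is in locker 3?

Consider each possible location of the prize voucher in turn.
If it is in locker 1 (prior 1/3): the attendant opened locker 1, so this case is ruled out; weight (1/3)·0 = 0.
If it is in locker 2 (prior 1/3): only locker 1 is available, probability 1; weight (1/3)·1 = 1/3.
If it is in locker 3 (prior 1/3): locker 1 is available, opened with probability 2/3; weight (1/3)·(2/3) = 2/9.
The weights sum to 5/9.
So P(the prize voucher in locker 3 | the attendant opened locker 1) = (2/9) / (5/9) = 2/5.

2/5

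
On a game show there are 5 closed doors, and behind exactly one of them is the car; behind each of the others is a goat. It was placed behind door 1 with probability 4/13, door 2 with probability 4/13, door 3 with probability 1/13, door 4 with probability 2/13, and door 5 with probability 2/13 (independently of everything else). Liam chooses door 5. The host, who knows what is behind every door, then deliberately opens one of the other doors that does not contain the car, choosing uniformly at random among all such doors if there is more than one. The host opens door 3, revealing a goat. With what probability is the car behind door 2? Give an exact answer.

Condition on the true location of the car.
If it is behind either of doors 1 and 2 (prior 4/13 each): the host has 3 equally likely choices, so probability 1/3; weight (4/13)·(1/3) = 4/39 each.
If it is behind door 3 (prior 1/13): the host opened door 3, so this case is ruled out; weight (1/13)·0 = 0.
If it is behind door 4 (prior 2/13): the host has 3 equally likely choices, so probability 1/3; weight (2/13)·(1/3) = 2/39.
If it is behind door 5 (prior 2/13): the host has 4 equally likely choices, so probability 1/4; weight (2/13)·(1/4) = 1/26.
The weights sum to 23/78.
So P(the car behind door 2 | the host opened door 3) = (4/39) / (23/78) = 8/23.

8/23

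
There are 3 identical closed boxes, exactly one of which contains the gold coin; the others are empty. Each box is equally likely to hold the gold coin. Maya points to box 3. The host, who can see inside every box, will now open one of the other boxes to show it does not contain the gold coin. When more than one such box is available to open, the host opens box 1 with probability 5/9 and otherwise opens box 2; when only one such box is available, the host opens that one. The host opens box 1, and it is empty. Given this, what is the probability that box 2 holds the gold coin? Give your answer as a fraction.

Consider each possible location of the gold coin in turn.
If it is in box 1 (prior 1/3): the host opened box 1, so this case is ruled out; weight (1/3)·0 = 0.
If it is in box 2 (prior 1/3): only box 1 is available, probability 1; weight (1/3)·1 = 1/3.
If it is in box 3 (prior 1/3): box 1 is available, opened with probability 5/9; weight (1/3)·(5/9) = 5/27.
The weights sum to 14/27.
So P(the gold coin in box 2 | the host opened box 1) = (1/3) / (14/27) = 9/14.

9/14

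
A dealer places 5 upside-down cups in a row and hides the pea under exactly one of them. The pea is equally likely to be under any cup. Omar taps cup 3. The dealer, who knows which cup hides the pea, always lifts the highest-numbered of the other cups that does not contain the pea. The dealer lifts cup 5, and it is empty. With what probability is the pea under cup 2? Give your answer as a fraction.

Condition on the true location of the pea.
If it is under any of cups 1, 2, 3, and 4 (prior 1/5 each): cup 5 is the highest-numbered option available, probability 1; weight (1/5)·1 = 1/5 each.
If it is under cup 5 (prior 1/5): the dealer opened cup 5, so this case is ruled out; weight (1/5)·0 = 0.
The weights sum to 4/5.
So P(the pea under cup 2 | the dealer opened cup 5) = (1/5) / (4/5) = 1/4.

1/4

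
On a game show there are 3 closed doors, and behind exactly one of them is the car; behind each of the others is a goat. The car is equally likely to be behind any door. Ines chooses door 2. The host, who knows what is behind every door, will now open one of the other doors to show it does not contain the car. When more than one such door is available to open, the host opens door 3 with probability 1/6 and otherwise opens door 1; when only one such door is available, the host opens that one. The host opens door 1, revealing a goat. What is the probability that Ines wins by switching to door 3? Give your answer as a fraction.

Condition on the true location of the car.
If it is behind door 1 (prior 1/3): the host opened door 1, so this case is ruled out; weight (1/3)·0 = 0.
If it is behind door 2 (prior 1/3): door 3 is available but not opened, probability 5/6; weight (1/3)·(5/6) = 5/18.
If it is behind door 3 (prior 1/3): only door 1 is available, probability 1; weight (1/3)·1 = 1/3.
The weights sum to 11/18.
So P(the car behind door 3 | the host opened door 1) = (1/3) / (11/18) = 6/11.

6/11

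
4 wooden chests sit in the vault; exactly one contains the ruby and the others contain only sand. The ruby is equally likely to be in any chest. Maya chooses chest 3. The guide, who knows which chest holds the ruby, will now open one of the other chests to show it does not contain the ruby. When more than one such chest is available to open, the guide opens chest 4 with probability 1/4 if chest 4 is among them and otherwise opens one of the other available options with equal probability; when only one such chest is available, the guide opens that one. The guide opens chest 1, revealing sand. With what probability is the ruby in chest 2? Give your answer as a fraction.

Apply Bayes' rule, conditioning on where the ruby actually is.
If it is in chest 1 (prior 1/4): the guide opened chest 1, so this case is ruled out; weight (1/4)·0 = 0.
If it is in chest 2 (prior 1/4): chest 4 is available but not opened, probability 3/4; weight (1/4)·(3/4) = 3/16.
If it is in chest 3 (prior 1/4): chest 4 is available but not opened; chest 1 gets probability (1 − 1/4)/2 = 3/8; weight (1/4)·(3/8) = 3/32.
If it is in chest 4 (prior 1/4): chest 4 holds the prize so is unavailable; the guide chooses uniformly among the 2 others, probability 1/2; weight (1/4)·(1/2) = 1/8.
The weights sum to 13/32.
So P(the ruby in chest 2 | the guide opened chest 1) = (3/16) / (13/32) = 6/13.

6/13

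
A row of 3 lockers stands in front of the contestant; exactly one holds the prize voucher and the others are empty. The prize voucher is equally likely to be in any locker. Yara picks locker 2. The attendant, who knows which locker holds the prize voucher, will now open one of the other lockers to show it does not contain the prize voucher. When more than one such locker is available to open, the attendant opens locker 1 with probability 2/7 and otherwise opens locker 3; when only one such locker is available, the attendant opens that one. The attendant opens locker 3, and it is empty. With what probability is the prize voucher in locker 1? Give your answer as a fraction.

Apply Bayes' rule, conditioning on where the prize voucher actually is.
If it is in locker 1 (prior 1/3): only locker 3 is available, probability 1; weight (1/3)·1 = 1/3.
If it is in locker 2 (prior 1/3): locker 1 is available but not opened, probability 5/7; weight (1/3)·(5/7) = 5/21.
If it is in locker 3 (prior 1/3): the attendant opened locker 3, so this case is ruled out; weight (1/3)·0 = 0.
The weights sum to 4/7.
So P(the prize voucher in locker 1 | the attendant opened locker 3) = (1/3) / (4/7) = 7/12.

7/12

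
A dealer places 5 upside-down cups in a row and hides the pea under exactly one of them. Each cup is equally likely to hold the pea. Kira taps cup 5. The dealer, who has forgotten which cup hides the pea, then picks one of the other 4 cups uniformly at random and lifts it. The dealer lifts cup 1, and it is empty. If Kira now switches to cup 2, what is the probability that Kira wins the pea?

Condition on the true location of the pea.
If it is under cup 1 (prior 1/5): the dealer opened cup 1, so this case is ruled out; weight (1/5)·0 = 0.
If it is under any of cups 2, 3, 4, and 5 (prior 1/5 each): the dealer picks cup 1 with probability 1/4 regardless, and it is not the prize; weight (1/5)·(1/4) = 1/20 each.
The weights sum to 1/5.
So P(the pea under cup 2 | the dealer opened cup 1) = (1/20) / (1/5) = 1/4.

1/4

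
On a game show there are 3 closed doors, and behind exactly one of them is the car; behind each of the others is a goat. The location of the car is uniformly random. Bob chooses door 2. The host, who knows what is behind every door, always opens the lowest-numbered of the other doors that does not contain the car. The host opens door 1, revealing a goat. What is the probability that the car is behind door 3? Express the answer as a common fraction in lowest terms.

Apply Bayes' rule, conditioning on where the car actually is.
If it is behind door 1 (prior 1/3): the host opened door 1, so this case is ruled out; weight (1/3)·0 = 0.
If it is behind either of doors 2 and 3 (prior 1/3 each): door 1 is the lowest-numbered option available, probability 1; weight (1/3)·1 = 1/3 each.
The weights sum to 2/3.
So P(the car behind door 3 | the host opened door 1) = (1/3) / (2/3) = 1/2.

1/2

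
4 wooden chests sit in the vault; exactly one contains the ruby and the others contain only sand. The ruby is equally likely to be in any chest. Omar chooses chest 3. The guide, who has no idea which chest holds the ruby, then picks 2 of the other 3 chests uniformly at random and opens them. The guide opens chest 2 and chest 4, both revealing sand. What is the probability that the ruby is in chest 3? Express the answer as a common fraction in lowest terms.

Condition on the true location of the ruby.
If it is in either of chests 1 and 3 (prior 1/4 each): the guide picks exactly this set with probability 1/3 regardless, and none is the prize; weight (1/4)·(1/3) = 1/12 each.
If it is in either of chests 2 and 4 (prior 1/4 each): that chest was opened and seen not to hold the prize — ruled out; weight (1/4)·0 = 0 each.
The weights sum to 1/6.
So P(the ruby in chest 3 | the guide opened chest 2 and chest 4) = (1/12) / (1/6) = 1/2.

1/2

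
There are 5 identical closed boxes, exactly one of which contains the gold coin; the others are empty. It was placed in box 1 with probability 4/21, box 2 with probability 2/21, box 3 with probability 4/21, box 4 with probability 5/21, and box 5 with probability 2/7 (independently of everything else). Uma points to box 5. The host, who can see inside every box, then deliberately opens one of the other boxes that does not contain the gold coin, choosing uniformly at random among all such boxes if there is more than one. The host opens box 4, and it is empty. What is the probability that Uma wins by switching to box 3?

8/29

Consider each possible location of the gold coin in turn.
If it is in either of boxes 1 and 3 (prior 4/21 each): the host has 3 equally likely choices, so probability 1/3; weight (4/21)·(1/3) = 4/63 each.
If it is in box 2 (prior 2/21): the host has 3 equally likely choices, so probability 1/3; weight (2/21)·(1/3) = 2/63.
If it is in box 4 (prior 5/21): the host opened box 4, so this case is ruled out; weight (5/21)·0 = 0.
If it is in box 5 (prior 2/7): the host has 4 equally likely choices, so probability 1/4; weight (2/7)·(1/4) = 1/14.
The weights sum to 29/126.
So P(the gold coin in box 3 | the host opened box 4) = (4/63) / (29/126) = 8/29.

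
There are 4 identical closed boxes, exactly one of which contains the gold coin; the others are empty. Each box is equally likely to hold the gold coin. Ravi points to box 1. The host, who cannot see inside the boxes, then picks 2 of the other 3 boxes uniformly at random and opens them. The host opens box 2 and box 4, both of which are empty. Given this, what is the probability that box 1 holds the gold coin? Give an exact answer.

1/2

Apply Bayes' rule, conditioning on where the gold coin actually is.
If it is in either of boxes 1 and 3 (prior 1/4 each): the host picks exactly this set with probability 1/3 regardless, and none is the prize; weight (1/4)·(1/3) = 1/12 each.
If it is in either of boxes 2 and 4 (prior 1/4 each): that box was opened and seen not to hold the prize — ruled out; weight (1/4)·0 = 0 each.
The weights sum to 1/6.
So P(the gold coin in box 1 | the host opened box 2 and box 4) = (1/12) / (1/6) = 1/2.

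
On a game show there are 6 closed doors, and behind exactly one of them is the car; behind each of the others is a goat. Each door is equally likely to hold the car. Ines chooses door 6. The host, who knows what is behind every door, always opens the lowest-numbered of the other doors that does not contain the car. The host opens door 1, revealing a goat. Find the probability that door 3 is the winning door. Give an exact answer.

Condition on the true location of the car.
If it is behind door 1 (prior 1/6): the host opened door 1, so this case is ruled out; weight (1/6)·0 = 0.
If it is behind any of doors 2, 3, 4, 5, and 6 (prior 1/6 each): door 1 is the lowest-numbered option available, probability 1; weight (1/6)·1 = 1/6 each.
The weights sum to 5/6.
So P(the car behind door 3 | the host opened door 1) = (1/6) / (5/6) = 1/5.

1/5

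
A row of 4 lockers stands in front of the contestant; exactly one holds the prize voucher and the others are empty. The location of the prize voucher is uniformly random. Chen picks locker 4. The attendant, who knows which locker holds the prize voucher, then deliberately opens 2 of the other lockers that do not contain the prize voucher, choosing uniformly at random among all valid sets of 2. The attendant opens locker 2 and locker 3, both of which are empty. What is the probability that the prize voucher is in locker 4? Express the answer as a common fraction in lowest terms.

Condition on the true location of the prize voucher.
If it is in locker 1 (prior 1/4): the attendant has no choice, probability 1; weight (1/4)·1 = 1/4.
If it is in either of lockers 2 and 3 (prior 1/4 each): that locker was opened and seen not to hold the prize — ruled out; weight (1/4)·0 = 0 each.
If it is in locker 4 (prior 1/4): the attendant has 3 equally likely choices, so probability 1/3; weight (1/4)·(1/3) = 1/12.
The weights sum to 1/3.
So P(the prize voucher in locker 4 | the attendant opened locker 2 and locker 3) = (1/12) / (1/3) = 1/4.

1/4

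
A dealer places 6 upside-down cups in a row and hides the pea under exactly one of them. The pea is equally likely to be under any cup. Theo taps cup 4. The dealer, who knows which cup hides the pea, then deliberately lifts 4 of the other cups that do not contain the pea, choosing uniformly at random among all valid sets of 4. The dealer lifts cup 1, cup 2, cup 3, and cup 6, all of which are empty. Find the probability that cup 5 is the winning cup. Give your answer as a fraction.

5/6

Apply Bayes' rule, conditioning on where the pea actually is.
If it is under any of cups 1, 2, 3, and 6 (prior 1/6 each): that cup was opened and seen not to hold the prize — ruled out; weight (1/6)·0 = 0 each.
If it is under cup 4 (prior 1/6): the dealer has 5 equally likely choices, so probability 1/5; weight (1/6)·(1/5) = 1/30.
If it is under cup 5 (prior 1/6): the dealer has no choice, probability 1; weight (1/6)·1 = 1/6.
The weights sum to 1/5.
So P(the pea under cup 5 | the dealer opened cup 1, cup 2, cup 3, and cup 6) = (1/6) / (1/5) = 5/6.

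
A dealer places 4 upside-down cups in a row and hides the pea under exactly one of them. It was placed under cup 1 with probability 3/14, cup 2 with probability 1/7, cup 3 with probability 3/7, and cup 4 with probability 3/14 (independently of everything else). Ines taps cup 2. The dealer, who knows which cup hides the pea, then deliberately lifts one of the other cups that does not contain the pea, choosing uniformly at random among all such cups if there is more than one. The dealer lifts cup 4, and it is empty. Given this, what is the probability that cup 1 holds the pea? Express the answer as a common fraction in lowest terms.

Apply Bayes' rule, conditioning on where the pea actually is.
If it is under cup 1 (prior 3/14): the dealer has 2 equally likely choices, so probability 1/2; weight (3/14)·(1/2) = 3/28.
If it is under cup 2 (prior 1/7): the dealer has 3 equally likely choices, so probability 1/3; weight (1/7)·(1/3) = 1/21.
If it is under cup 3 (prior 3/7): the dealer has 2 equally likely choices, so probability 1/2; weight (3/7)·(1/2) = 3/14.
If it is under cup 4 (prior 3/14): the dealer opened cup 4, so this case is ruled out; weight (3/14)·0 = 0.
The weights sum to 31/84.
So P(the pea under cup 1 | the dealer opened cup 4) = (3/28) / (31/84) = 9/31.

9/31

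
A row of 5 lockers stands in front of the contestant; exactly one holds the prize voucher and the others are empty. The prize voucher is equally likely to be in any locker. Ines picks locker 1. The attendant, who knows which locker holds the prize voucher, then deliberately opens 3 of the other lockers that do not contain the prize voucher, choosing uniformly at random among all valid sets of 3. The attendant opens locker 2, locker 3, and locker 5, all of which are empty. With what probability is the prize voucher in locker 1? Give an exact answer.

1/5

Apply Bayes' rule, conditioning on where the prize voucher actually is.
If it is in locker 1 (prior 1/5): the attendant has 4 equally likely choices, so probability 1/4; weight (1/5)·(1/4) = 1/20.
If it is in any of lockers 2, 3, and 5 (prior 1/5 each): that locker was opened and seen not to hold the prize — ruled out; weight (1/5)·0 = 0 each.
If it is in locker 4 (prior 1/5): the attendant has no choice, probability 1; weight (1/5)·1 = 1/5.
The weights sum to 1/4.
So P(the prize voucher in locker 1 | the attendant opened locker 2, locker 3, and locker 5) = (1/20) / (1/4) = 1/5.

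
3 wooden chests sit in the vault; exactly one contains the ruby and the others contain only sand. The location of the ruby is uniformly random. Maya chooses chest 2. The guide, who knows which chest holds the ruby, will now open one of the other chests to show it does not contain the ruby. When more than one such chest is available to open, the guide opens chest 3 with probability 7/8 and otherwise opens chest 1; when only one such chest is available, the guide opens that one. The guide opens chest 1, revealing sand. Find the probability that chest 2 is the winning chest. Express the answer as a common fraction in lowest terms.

1/9

Consider each possible location of the ruby in turn.
If it is in chest 1 (prior 1/3): the guide opened chest 1, so this case is ruled out; weight (1/3)·0 = 0.
If it is in chest 2 (prior 1/3): chest 3 is available but not opened, probability 1/8; weight (1/3)·(1/8) = 1/24.
If it is in chest 3 (prior 1/3): only chest 1 is available, probability 1; weight (1/3)·1 = 1/3.
The weights sum to 3/8.
So P(the ruby in chest 2 | the guide opened chest 1) = (1/24) / (3/8) = 1/9.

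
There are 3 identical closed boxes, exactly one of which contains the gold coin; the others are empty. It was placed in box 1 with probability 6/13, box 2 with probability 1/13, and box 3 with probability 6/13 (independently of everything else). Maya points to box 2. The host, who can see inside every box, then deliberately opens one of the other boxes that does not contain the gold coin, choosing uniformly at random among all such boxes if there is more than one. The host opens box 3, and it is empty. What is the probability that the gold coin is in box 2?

Apply Bayes' rule, conditioning on where the gold coin actually is.
If it is in box 1 (prior 6/13): the host has no choice, probability 1; weight (6/13)·1 = 6/13.
If it is in box 2 (prior 1/13): the host has 2 equally likely choices, so probability 1/2; weight (1/13)·(1/2) = 1/26.
If it is in box 3 (prior 6/13): the host opened box 3, so this case is ruled out; weight (6/13)·0 = 0.
The weights sum to 1/2.
So P(the gold coin in box 2 | the host opened box 3) = (1/26) / (1/2) = 1/13.

1/13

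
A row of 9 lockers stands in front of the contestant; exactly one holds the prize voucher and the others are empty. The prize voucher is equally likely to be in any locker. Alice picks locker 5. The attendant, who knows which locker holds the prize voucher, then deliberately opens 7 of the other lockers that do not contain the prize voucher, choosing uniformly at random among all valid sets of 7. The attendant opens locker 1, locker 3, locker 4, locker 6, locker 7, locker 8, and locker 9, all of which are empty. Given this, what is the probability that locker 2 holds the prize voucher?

Condition on the true location of the prize voucher.
If it is in any of lockers 1, 3, 4, 6, 7, 8, and 9 (prior 1/9 each): that locker was opened and seen not to hold the prize — ruled out; weight (1/9)·0 = 0 each.
If it is in locker 2 (prior 1/9): the attendant has no choice, probability 1; weight (1/9)·1 = 1/9.
If it is in locker 5 (prior 1/9): the attendant has 8 equally likely choices, so probability 1/8; weight (1/9)·(1/8) = 1/72.
The weights sum to 1/8.
So P(the prize voucher in locker 2 | the attendant opened locker 1, locker 3, locker 4, locker 6, locker 7, locker 8, and locker 9) = (1/9) / (1/8) = 8/9.

8/9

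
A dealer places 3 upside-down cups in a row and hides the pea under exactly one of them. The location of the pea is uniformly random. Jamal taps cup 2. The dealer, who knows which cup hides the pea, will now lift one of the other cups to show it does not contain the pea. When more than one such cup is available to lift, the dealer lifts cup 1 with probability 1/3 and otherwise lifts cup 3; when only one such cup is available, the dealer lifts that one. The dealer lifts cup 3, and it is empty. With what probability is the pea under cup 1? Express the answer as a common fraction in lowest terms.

3/5

Consider each possible location of the pea in turn.
If it is under cup 1 (prior 1/3): only cup 3 is available, probability 1; weight (1/3)·1 = 1/3.
If it is under cup 2 (prior 1/3): cup 1 is available but not opened, probability 2/3; weight (1/3)·(2/3) = 2/9.
If it is under cup 3 (prior 1/3): the dealer opened cup 3, so this case is ruled out; weight (1/3)·0 = 0.
The weights sum to 5/9.
So P(the pea under cup 1 | the dealer opened cup 3) = (1/3) / (5/9) = 3/5.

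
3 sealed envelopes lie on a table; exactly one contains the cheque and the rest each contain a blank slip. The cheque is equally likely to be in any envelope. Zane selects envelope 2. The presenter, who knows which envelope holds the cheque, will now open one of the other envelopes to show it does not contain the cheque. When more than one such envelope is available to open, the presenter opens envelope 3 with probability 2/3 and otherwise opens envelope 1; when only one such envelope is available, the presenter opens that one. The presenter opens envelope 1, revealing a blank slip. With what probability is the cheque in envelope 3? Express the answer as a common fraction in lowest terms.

Apply Bayes' rule, conditioning on where the cheque actually is.
If it is in envelope 1 (prior 1/3): the presenter opened envelope 1, so this case is ruled out; weight (1/3)·0 = 0.
If it is in envelope 2 (prior 1/3): envelope 3 is available but not opened, probability 1/3; weight (1/3)·(1/3) = 1/9.
If it is in envelope 3 (prior 1/3): only envelope 1 is available, probability 1; weight (1/3)·1 = 1/3.
The weights sum to 4/9.
So P(the cheque in envelope 3 | the presenter opened envelope 1) = (1/3) / (4/9) = 3/4.

3/4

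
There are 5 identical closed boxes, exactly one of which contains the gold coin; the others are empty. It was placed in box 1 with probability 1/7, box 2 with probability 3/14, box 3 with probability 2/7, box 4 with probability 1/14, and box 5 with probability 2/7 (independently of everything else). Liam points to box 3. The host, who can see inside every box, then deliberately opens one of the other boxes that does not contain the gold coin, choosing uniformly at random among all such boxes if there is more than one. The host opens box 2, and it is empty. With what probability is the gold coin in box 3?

Apply Bayes' rule, conditioning on where the gold coin actually is.
If it is in box 1 (prior 1/7): the host has 3 equally likely choices, so probability 1/3; weight (1/7)·(1/3) = 1/21.
If it is in box 2 (prior 3/14): the host opened box 2, so this case is ruled out; weight (3/14)·0 = 0.
If it is in box 3 (prior 2/7): the host has 4 equally likely choices, so probability 1/4; weight (2/7)·(1/4) = 1/14.
If it is in box 4 (prior 1/14): the host has 3 equally likely choices, so probability 1/3; weight (1/14)·(1/3) = 1/42.
If it is in box 5 (prior 2/7): the host has 3 equally likely choices, so probability 1/3; weight (2/7)·(1/3) = 2/21.
The weights sum to 5/21.
So P(the gold coin in box 3 | the host opened box 2) = (1/14) / (5/21) = 3/10.

3/10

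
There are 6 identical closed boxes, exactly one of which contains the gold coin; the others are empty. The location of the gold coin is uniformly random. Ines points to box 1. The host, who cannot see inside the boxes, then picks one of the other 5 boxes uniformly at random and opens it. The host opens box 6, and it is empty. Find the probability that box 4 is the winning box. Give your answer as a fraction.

Apply Bayes' rule, conditioning on where the gold coin actually is.
If it is in any of boxes 1, 2, 3, 4, and 5 (prior 1/6 each): the host picks box 6 with probability 1/5 regardless, and it is not the prize; weight (1/6)·(1/5) = 1/30 each.
If it is in box 6 (prior 1/6): the host opened box 6, so this case is ruled out; weight (1/6)·0 = 0.
The weights sum to 1/6.
So P(the gold coin in box 4 | the host opened box 6) = (1/30) / (1/6) = 1/5.

1/5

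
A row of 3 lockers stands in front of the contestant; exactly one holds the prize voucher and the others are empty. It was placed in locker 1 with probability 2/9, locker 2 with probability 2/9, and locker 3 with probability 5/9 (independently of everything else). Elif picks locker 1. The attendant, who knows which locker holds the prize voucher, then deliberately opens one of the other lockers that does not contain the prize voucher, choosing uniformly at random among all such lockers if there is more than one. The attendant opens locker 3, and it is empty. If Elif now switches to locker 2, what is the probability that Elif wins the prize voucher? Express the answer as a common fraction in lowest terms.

Consider each possible location of the prize voucher in turn.
If it is in locker 1 (prior 2/9): the attendant has 2 equally likely choices, so probability 1/2; weight (2/9)·(1/2) = 1/9.
If it is in locker 2 (prior 2/9): the attendant has no choice, probability 1; weight (2/9)·1 = 2/9.
If it is in locker 3 (prior 5/9): the attendant opened locker 3, so this case is ruled out; weight (5/9)·0 = 0.
The weights sum to 1/3.
So P(the prize voucher in locker 2 | the attendant opened locker 3) = (2/9) / (1/3) = 2/3.

2/3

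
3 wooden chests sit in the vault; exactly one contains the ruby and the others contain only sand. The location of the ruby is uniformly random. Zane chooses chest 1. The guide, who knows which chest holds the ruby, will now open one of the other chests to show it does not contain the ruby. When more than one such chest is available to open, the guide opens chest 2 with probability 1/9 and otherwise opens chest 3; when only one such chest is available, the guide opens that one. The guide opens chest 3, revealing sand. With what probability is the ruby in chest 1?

Apply Bayes' rule, conditioning on where the ruby actually is.
If it is in chest 1 (prior 1/3): chest 2 is available but not opened, probability 8/9; weight (1/3)·(8/9) = 8/27.
If it is in chest 2 (prior 1/3): only chest 3 is available, probability 1; weight (1/3)·1 = 1/3.
If it is in chest 3 (prior 1/3): the guide opened chest 3, so this case is ruled out; weight (1/3)·0 = 0.
The weights sum to 17/27.
So P(the ruby in chest 1 | the guide opened chest 3) = (8/27) / (17/27) = 8/17.

8/17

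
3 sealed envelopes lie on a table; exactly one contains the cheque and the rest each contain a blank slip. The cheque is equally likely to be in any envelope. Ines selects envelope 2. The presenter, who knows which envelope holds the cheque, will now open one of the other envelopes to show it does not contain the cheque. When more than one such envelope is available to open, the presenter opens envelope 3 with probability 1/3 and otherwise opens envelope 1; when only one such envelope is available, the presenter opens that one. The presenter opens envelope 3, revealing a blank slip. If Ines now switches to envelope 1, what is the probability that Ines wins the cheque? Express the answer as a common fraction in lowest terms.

3/4

Condition on the true location of the cheque.
If it is in envelope 1 (prior 1/3): only envelope 3 is available, probability 1; weight (1/3)·1 = 1/3.
If it is in envelope 2 (prior 1/3): envelope 3 is available, opened with probability 1/3; weight (1/3)·(1/3) = 1/9.
If it is in envelope 3 (prior 1/3): the presenter opened envelope 3, so this case is ruled out; weight (1/3)·0 = 0.
The weights sum to 4/9.
So P(the cheque in envelope 1 | the presenter opened envelope 3) = (1/3) / (4/9) = 3/4.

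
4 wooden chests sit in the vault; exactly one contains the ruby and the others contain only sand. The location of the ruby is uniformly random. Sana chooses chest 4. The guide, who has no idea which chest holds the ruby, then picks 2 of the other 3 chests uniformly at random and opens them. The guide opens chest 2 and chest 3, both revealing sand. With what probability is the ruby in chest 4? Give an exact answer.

1/2

Apply Bayes' rule, conditioning on where the ruby actually is.
If it is in either of chests 1 and 4 (prior 1/4 each): the guide picks exactly this set with probability 1/3 regardless, and none is the prize; weight (1/4)·(1/3) = 1/12 each.
If it is in either of chests 2 and 3 (prior 1/4 each): that chest was opened and seen not to hold the prize — ruled out; weight (1/4)·0 = 0 each.
The weights sum to 1/6.
So P(the ruby in chest 4 | the guide opened chest 2 and chest 3) = (1/12) / (1/6) = 1/2.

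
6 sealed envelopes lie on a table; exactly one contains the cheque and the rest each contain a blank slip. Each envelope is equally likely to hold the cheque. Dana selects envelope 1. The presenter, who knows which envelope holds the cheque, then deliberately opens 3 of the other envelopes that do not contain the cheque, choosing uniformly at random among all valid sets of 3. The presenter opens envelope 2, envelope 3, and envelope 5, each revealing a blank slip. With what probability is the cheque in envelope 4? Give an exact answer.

5/12

Apply Bayes' rule, conditioning on where the cheque actually is.
If it is in envelope 1 (prior 1/6): the presenter has 10 equally likely choices, so probability 1/10; weight (1/6)·(1/10) = 1/60.
If it is in any of envelopes 2, 3, and 5 (prior 1/6 each): that envelope was opened and seen not to hold the prize — ruled out; weight (1/6)·0 = 0 each.
If it is in either of envelopes 4 and 6 (prior 1/6 each): the presenter has 4 equally likely choices, so probability 1/4; weight (1/6)·(1/4) = 1/24 each.
The weights sum to 1/10.
So P(the cheque in envelope 4 | the presenter opened envelope 2, envelope 3, and envelope 5) = (1/24) / (1/10) = 5/12.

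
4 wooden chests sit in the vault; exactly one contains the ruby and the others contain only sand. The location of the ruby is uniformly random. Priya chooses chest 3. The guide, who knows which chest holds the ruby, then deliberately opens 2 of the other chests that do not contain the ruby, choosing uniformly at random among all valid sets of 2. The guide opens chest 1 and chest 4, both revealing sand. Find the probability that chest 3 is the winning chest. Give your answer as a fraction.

1/4

Condition on the true location of the ruby.
If it is in either of chests 1 and 4 (prior 1/4 each): that chest was opened and seen not to hold the prize — ruled out; weight (1/4)·0 = 0 each.
If it is in chest 2 (prior 1/4): the guide has no choice, probability 1; weight (1/4)·1 = 1/4.
If it is in chest 3 (prior 1/4): the guide has 3 equally likely choices, so probability 1/3; weight (1/4)·(1/3) = 1/12.
The weights sum to 1/3.
So P(the ruby in chest 3 | the guide opened chest 1 and chest 4) = (1/12) / (1/3) = 1/4.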